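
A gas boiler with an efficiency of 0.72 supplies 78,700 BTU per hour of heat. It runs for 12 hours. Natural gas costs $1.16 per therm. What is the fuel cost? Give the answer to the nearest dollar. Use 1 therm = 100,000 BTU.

Heat delivered = 78,700 BTU/h × 12 h = 944,400 BTU
Gas input = 944,400 / 0.72 = 1,311,667 BTU
= 1,311,667 / 100,000 = 13.12 therm
Cost = 13.12 × $1.16/therm = $15.22 ≈ $15

$15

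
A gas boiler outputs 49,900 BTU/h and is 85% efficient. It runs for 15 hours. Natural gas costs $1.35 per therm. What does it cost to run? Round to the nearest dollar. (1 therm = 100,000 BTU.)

$12

Heat delivered = 49,900 BTU/h × 15 h = 748,500 BTU
Gas input = 748,500 / 0.85 = 880,588 BTU
= 880,588 / 100,000 = 8.806 therm
Cost = 8.806 × $1.35/therm = $11.89 ≈ $12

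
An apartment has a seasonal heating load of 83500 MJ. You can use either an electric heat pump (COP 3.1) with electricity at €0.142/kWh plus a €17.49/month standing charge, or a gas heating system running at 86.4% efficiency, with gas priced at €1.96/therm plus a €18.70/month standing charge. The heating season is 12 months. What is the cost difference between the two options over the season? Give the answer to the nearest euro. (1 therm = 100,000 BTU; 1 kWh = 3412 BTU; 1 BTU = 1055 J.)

Heat load = 83500 MJ = 83,500,000,000 J / 1055 = 79,146,919 BTU
Gas: input = 79,146,919 / 0.864 = 91,605,231 BTU = 916.1 therm → 916.1 × €1.96 = €1,795.46; + 12 × €18.70 standing = €2,019.86
Heat pump: 79,146,919 BTU / 3412 = 23,200 kWh heat; / 3.1 = 7,483 kWh in → × €0.142 = €1,062.56; + 12 × €17.49 standing = €1,272.44
Difference = |€2,019.86 − €1,272.44| = €747.43 ≈ €747

€747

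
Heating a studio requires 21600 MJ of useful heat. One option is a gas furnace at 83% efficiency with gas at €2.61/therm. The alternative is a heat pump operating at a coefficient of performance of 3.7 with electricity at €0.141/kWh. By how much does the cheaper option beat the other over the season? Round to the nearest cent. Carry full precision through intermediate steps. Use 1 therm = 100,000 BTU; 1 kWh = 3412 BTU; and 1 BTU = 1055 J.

Heat load = 21600 MJ = 21,600,000,000 J / 1055 = 20,473,934 BTU
Gas: input = 20,473,934 / 0.83 = 24,667,390 BTU = 246.7 therm → 246.7 × €2.61 = €643.82
Heat pump: 20,473,934 BTU / 3412 = 6,001 kWh heat; / 3.7 = 1,622 kWh in → × €0.141 = €228.67
Difference = |€643.82 − €228.67| = €415.15

€415.15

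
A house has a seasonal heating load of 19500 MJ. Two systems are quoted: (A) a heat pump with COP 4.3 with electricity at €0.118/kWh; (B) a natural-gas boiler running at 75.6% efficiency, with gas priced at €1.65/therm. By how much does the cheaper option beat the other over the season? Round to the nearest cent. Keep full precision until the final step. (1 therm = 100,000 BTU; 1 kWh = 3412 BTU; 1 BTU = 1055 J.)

Heat load = 19500 MJ = 19,500,000,000 J / 1055 = 18,483,412 BTU
Gas: input = 18,483,412 / 0.756 = 24,448,958 BTU = 244.5 therm → 244.5 × €1.65 = €403.41
Heat pump: 18,483,412 BTU / 3412 = 5,417 kWh heat; / 4.3 = 1,260 kWh in → × €0.118 = €148.66
Difference = |€403.41 − €148.66| = €254.75

€254.75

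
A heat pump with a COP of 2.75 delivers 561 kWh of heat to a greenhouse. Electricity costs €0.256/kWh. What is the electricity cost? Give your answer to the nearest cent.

€52.22

Electrical input = 561 kWh / 2.75 = 204 kWh
Cost = 204 × €0.256/kWh = €52.22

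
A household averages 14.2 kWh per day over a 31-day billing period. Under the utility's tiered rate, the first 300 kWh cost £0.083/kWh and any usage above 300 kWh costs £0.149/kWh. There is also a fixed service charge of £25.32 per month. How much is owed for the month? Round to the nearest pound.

Usage = 14.2 kWh/day × 31 days = 440.2 kWh
First 300 kWh × £0.083 = £24.90
Remaining 140.2 kWh × £0.149 = £20.89
Energy charge = £45.79; + service £25.32 = £71.11 ≈ £71

£71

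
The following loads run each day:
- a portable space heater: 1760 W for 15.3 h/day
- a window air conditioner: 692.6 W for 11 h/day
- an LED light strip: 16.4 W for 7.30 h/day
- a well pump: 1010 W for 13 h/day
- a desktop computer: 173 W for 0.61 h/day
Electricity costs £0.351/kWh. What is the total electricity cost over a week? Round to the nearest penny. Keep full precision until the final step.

portable space heater: 1760 W × 15.3 h × 7 d = 188,496 Wh = 188.5 kWh
window air conditioner: 692.6 W × 11 h × 7 d = 53,330 Wh = 53.33 kWh
LED light strip: 16.4 W × 7.30 h × 7 d = 838 Wh = 0.838 kWh
well pump: 1010 W × 13 h × 7 d = 91,910 Wh = 91.91 kWh
desktop computer: 173 W × 0.61 h × 7 d = 739 Wh = 0.7387 kWh
Total energy = 188.5 + 53.33 + 0.838 + 91.91 + 0.7387 = 335.3 kWh
Cost = 335.3 kWh × £0.351 = £117.69

£117.69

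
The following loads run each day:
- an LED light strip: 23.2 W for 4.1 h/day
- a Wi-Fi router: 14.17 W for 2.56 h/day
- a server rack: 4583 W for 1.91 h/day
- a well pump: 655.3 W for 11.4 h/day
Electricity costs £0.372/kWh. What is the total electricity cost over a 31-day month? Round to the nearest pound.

LED light strip: 23.2 W × 4.1 h × 31 d = 2,949 Wh = 2.949 kWh
Wi-Fi router: 14.17 W × 2.56 h × 31 d = 1,125 Wh = 1.125 kWh
server rack: 4583 W × 1.91 h × 31 d = 271,359 Wh = 271.4 kWh
well pump: 655.3 W × 11.4 h × 31 d = 231,583 Wh = 231.6 kWh
Total energy = 2.949 + 1.125 + 271.4 + 231.6 = 507 kWh
Cost = 507 kWh × £0.372 = £188.61 ≈ £189

£189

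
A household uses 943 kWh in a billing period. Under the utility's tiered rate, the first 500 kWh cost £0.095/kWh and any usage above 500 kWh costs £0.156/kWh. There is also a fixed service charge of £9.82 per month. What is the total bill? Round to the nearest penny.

First 500 kWh × £0.095 = £47.50
Remaining 443 kWh × £0.156 = £69.11
Energy charge = £116.61; + service £9.82 = £126.43

£126.43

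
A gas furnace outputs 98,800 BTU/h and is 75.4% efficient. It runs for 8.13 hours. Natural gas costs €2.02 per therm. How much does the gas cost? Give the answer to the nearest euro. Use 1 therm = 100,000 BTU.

€22

Heat delivered = 98,800 BTU/h × 8.13 h = 803,244 BTU
Gas input = 803,244 / 0.754 = 1,065,310 BTU
= 1,065,310 / 100,000 = 10.65 therm
Cost = 10.65 × €2.02/therm = €21.52 ≈ €22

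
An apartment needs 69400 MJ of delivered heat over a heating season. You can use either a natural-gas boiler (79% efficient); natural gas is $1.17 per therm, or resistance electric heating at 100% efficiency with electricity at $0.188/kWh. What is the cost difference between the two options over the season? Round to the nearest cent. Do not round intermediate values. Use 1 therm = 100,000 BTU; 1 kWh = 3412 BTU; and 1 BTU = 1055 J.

$2650.32

Heat load = 69400 MJ = 69,400,000,000 J / 1055 = 65,781,991 BTU
Gas: input = 65,781,991 / 0.79 = 83,268,342 BTU = 832.7 therm → 832.7 × $1.17 = $974.24
Electric: 65,781,991 BTU / 3412 = 19,280 kWh → × $0.188 = $3,624.56
Difference = |$974.24 − $3,624.56| = $2,650.32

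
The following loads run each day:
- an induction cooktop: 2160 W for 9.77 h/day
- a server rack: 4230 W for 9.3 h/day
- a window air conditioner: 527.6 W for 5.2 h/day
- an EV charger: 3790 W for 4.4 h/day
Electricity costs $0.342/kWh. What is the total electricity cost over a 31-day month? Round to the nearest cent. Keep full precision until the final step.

induction cooktop: 2160 W × 9.77 h × 31 d = 654,199 Wh = 654.2 kWh
server rack: 4230 W × 9.3 h × 31 d = 1,219,509 Wh = 1,220 kWh
window air conditioner: 527.6 W × 5.2 h × 31 d = 85,049 Wh = 85.05 kWh
EV charger: 3790 W × 4.4 h × 31 d = 516,956 Wh = 517 kWh
Total energy = 654.2 + 1,220 + 85.05 + 517 = 2,476 kWh
Cost = 2,476 kWh × $0.342 = $846.69

$846.69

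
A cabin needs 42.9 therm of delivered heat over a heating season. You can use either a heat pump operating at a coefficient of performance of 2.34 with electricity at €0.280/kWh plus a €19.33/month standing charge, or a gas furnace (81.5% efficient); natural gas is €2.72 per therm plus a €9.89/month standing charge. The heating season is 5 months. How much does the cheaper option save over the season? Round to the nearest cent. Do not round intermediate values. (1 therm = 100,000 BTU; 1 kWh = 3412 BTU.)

Heat load = 42.9 therm × 100,000 = 4,290,000 BTU
Gas: input = 4,290,000 / 0.815 = 5,263,804 BTU = 52.64 therm → 52.64 × €2.72 = €143.18; + 5 × €9.89 standing = €192.63
Heat pump: 4,290,000 BTU / 3412 = 1,257 kWh heat; / 2.34 = 537.3 kWh in → × €0.280 = €150.45; + 5 × €19.33 standing = €247.10
Difference = |€192.63 − €247.10| = €54.47

€54.47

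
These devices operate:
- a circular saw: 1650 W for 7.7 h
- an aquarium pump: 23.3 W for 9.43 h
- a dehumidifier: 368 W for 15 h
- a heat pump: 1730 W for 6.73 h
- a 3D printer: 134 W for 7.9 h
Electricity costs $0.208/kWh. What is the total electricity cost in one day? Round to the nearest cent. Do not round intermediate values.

$6.48

circular saw: 1650 W × 7.7 h = 12,705 Wh = 12.71 kWh
aquarium pump: 23.3 W × 9.43 h = 220 Wh = 0.2197 kWh
dehumidifier: 368 W × 15 h = 5,520 Wh = 5.52 kWh
heat pump: 1730 W × 6.73 h = 11,643 Wh = 11.64 kWh
3D printer: 134 W × 7.9 h = 1,059 Wh = 1.059 kWh
Total energy = 12.71 + 0.2197 + 5.52 + 11.64 + 1.059 = 31.15 kWh
Cost = 31.15 kWh × $0.208 = $6.48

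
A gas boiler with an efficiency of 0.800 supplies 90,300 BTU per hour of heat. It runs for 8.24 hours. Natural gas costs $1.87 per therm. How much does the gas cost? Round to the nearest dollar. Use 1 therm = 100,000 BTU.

Heat delivered = 90,300 BTU/h × 8.24 h = 744,072 BTU
Gas input = 744,072 / 0.800 = 930,090 BTU
= 930,090 / 100,000 = 9.301 therm
Cost = 9.301 × $1.87/therm = $17.39 ≈ $17

$17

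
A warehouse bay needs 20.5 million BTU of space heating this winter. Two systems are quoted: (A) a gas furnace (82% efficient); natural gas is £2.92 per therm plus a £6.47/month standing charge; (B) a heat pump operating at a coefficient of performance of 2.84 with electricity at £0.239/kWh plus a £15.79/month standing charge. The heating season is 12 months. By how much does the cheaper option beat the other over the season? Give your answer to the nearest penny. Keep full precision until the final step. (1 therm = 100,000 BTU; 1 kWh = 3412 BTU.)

Heat load = 20.5 × 10⁶ BTU = 20,500,000 BTU
Gas: input = 20,500,000 / 0.820 = 25,000,000 BTU = 250 therm → 250 × £2.92 = £730.00; + 12 × £6.47 standing = £807.64
Heat pump: 20,500,000 BTU / 3412 = 6,008 kWh heat; / 2.84 = 2,116 kWh in → × £0.239 = £505.62; + 12 × £15.79 standing = £695.10
Difference = |£807.64 − £695.10| = £112.54

£112.54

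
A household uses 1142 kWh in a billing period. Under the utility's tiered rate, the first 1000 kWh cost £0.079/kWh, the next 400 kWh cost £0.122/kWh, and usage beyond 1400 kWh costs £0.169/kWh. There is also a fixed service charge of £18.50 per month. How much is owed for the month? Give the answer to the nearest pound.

£115

First 1000 kWh × £0.079 = £79.00
Next 142 kWh × £0.122 = £17.32
Remaining tier: 0 kWh (not reached)
Energy charge = £96.32; + service £18.50 = £114.82 ≈ £115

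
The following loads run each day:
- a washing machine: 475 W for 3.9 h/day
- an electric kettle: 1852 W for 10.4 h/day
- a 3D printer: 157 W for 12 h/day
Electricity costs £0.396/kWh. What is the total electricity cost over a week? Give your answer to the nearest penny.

£63.75

washing machine: 475 W × 3.9 h × 7 d = 12,968 Wh = 12.97 kWh
electric kettle: 1852 W × 10.4 h × 7 d = 134,826 Wh = 134.8 kWh
3D printer: 157 W × 12 h × 7 d = 13,188 Wh = 13.19 kWh
Total energy = 12.97 + 134.8 + 13.19 = 161 kWh
Cost = 161 kWh × £0.396 = £63.75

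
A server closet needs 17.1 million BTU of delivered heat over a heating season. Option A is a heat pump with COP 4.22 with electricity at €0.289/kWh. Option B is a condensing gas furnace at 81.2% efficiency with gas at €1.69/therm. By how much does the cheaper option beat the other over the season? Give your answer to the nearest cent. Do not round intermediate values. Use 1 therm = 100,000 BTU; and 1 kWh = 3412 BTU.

Heat load = 17.1 × 10⁶ BTU = 17,100,000 BTU
Gas: input = 17,100,000 / 0.812 = 21,059,113 BTU = 210.6 therm → 210.6 × €1.69 = €355.90
Heat pump: 17,100,000 BTU / 3412 = 5,012 kWh heat; / 4.22 = 1,188 kWh in → × €0.289 = €343.22
Difference = |€355.90 − €343.22| = €12.68

€12.68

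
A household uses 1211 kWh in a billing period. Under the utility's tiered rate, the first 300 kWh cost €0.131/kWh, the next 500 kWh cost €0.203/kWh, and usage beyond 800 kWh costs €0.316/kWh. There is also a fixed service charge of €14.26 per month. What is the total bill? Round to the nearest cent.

€284.94

First 300 kWh × €0.131 = €39.30
Next 500 kWh × €0.203 = €101.50
Remaining 411 kWh × €0.316 = €129.88
Energy charge = €270.68; + service €14.26 = €284.94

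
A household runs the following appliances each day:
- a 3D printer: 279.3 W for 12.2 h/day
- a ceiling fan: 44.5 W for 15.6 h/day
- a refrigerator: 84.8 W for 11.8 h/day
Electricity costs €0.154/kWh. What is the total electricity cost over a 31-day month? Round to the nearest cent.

3D printer: 279.3 W × 12.2 h × 31 d = 105,631 Wh = 105.6 kWh
ceiling fan: 44.5 W × 15.6 h × 31 d = 21,520 Wh = 21.52 kWh
refrigerator: 84.8 W × 11.8 h × 31 d = 31,020 Wh = 31.02 kWh
Total energy = 105.6 + 21.52 + 31.02 = 158.2 kWh
Cost = 158.2 kWh × €0.154 = €24.36

€24.36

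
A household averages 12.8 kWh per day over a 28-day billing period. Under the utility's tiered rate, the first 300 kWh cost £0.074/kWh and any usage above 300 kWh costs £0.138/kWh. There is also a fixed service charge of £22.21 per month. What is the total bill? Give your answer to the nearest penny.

Usage = 12.8 kWh/day × 28 days = 358.4 kWh
First 300 kWh × £0.074 = £22.20
Remaining 58.4 kWh × £0.138 = £8.06
Energy charge = £30.26; + service £22.21 = £52.47

£52.47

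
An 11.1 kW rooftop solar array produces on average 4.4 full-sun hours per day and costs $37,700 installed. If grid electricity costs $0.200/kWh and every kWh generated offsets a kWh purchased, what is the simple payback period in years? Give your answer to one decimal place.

Daily generation = 11.1 kW × 4.4 h = 48.84 kWh
Annual generation = 48.84 × 365 = 17827 kWh
Annual savings = 17827 × $0.200 = $3,565.32
Payback = $37,700 / $3,565.32 = 10.6 years

10.6 years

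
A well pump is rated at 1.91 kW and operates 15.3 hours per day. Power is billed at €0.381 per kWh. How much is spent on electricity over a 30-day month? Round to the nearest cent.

Energy = 1910 W × 15.3 h/day × 30 days = 876,690 Wh = 876.7 kWh
Cost = 876.7 kWh × €0.381/kWh = €334.02

€334.02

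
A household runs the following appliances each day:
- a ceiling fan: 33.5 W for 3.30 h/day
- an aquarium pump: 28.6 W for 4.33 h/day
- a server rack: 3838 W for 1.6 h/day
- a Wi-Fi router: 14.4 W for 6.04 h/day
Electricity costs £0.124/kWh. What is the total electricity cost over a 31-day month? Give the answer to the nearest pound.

ceiling fan: 33.5 W × 3.30 h × 31 d = 3,427 Wh = 3.427 kWh
aquarium pump: 28.6 W × 4.33 h × 31 d = 3,839 Wh = 3.839 kWh
server rack: 3838 W × 1.6 h × 31 d = 190,365 Wh = 190.4 kWh
Wi-Fi router: 14.4 W × 6.04 h × 31 d = 2,696 Wh = 2.696 kWh
Total energy = 3.427 + 3.839 + 190.4 + 2.696 = 200.3 kWh
Cost = 200.3 kWh × £0.124 = £24.84 ≈ £25

£25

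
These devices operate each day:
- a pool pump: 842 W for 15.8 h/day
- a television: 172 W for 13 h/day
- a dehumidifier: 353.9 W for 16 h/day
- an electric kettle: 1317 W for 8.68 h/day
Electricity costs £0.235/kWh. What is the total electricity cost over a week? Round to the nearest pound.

£54

pool pump: 842 W × 15.8 h × 7 d = 93,125 Wh = 93.13 kWh
television: 172 W × 13 h × 7 d = 15,652 Wh = 15.65 kWh
dehumidifier: 353.9 W × 16 h × 7 d = 39,637 Wh = 39.64 kWh
electric kettle: 1317 W × 8.68 h × 7 d = 80,021 Wh = 80.02 kWh
Total energy = 93.13 + 15.65 + 39.64 + 80.02 = 228.4 kWh
Cost = 228.4 kWh × £0.235 = £53.68 ≈ £54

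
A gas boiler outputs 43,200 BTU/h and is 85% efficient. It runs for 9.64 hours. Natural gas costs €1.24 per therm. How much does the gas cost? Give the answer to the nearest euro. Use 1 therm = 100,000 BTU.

Heat delivered = 43,200 BTU/h × 9.64 h = 416,448 BTU
Gas input = 416,448 / 0.85 = 489,939 BTU
= 489,939 / 100,000 = 4.899 therm
Cost = 4.899 × €1.24/therm = €6.08 ≈ €6

€6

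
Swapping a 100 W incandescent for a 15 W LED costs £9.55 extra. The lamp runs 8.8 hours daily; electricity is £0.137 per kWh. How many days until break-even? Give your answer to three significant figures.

Power saved = 100 − 15 = 85 W
Daily energy saved = 85 W × 8.8 h = 748 Wh = 0.748 kWh
Daily savings = 0.748 × £0.137 = £0.1025
Payback = £9.55 / £0.1025 per day = 93.19 days

93.2 days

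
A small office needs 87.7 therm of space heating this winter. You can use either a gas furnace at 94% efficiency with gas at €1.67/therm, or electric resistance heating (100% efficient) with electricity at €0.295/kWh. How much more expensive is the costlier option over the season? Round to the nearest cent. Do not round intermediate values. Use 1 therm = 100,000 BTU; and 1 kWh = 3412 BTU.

Heat load = 87.7 therm × 100,000 = 8,770,000 BTU
Gas: input = 8,770,000 / 0.94 = 9,329,787 BTU = 93.3 therm → 93.3 × €1.67 = €155.81
Electric: 8,770,000 BTU / 3412 = 2,570 kWh → × €0.295 = €758.25
Difference = |€155.81 − €758.25| = €602.44

€602.44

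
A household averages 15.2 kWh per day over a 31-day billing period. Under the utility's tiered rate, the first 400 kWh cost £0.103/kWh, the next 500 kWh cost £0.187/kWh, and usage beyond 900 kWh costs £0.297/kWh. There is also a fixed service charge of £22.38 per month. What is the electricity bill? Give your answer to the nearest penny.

Usage = 15.2 kWh/day × 31 days = 471.2 kWh
First 400 kWh × £0.103 = £41.20
Next 71.2 kWh × £0.187 = £13.31
Remaining tier: 0 kWh (not reached)
Energy charge = £54.51; + service £22.38 = £76.89

£76.89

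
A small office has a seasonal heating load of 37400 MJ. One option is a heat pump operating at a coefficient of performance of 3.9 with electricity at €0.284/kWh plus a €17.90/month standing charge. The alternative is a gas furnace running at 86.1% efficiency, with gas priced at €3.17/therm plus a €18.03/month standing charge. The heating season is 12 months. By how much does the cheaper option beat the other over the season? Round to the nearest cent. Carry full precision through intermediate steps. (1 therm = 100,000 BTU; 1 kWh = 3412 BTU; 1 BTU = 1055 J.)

€550.16

Heat load = 37400 MJ = 37,400,000,000 J / 1055 = 35,450,237 BTU
Gas: input = 35,450,237 / 0.861 = 41,173,330 BTU = 411.7 therm → 411.7 × €3.17 = €1,305.19; + 12 × €18.03 standing = €1,521.55
Heat pump: 35,450,237 BTU / 3412 = 10,390 kWh heat; / 3.9 = 2,664 kWh in → × €0.284 = €756.60; + 12 × €17.90 standing = €971.40
Difference = |€1,521.55 − €971.40| = €550.16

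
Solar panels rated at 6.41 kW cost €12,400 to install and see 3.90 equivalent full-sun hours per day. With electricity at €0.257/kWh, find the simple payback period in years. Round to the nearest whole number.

5 years

Daily generation = 6.41 kW × 3.90 h = 25 kWh
Annual generation = 25 × 365 = 9124.6 kWh
Annual savings = 9124.6 × €0.257 = €2,345.03
Payback = €12,400 / €2,345.03 = 5.29 years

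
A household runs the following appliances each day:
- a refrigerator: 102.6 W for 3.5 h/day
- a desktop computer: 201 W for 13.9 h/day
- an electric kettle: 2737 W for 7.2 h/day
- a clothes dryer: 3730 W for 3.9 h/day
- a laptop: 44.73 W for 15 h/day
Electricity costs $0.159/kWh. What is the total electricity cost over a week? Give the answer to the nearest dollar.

refrigerator: 102.6 W × 3.5 h × 7 d = 2,514 Wh = 2.514 kWh
desktop computer: 201 W × 13.9 h × 7 d = 19,557 Wh = 19.56 kWh
electric kettle: 2737 W × 7.2 h × 7 d = 137,945 Wh = 137.9 kWh
clothes dryer: 3730 W × 3.9 h × 7 d = 101,829 Wh = 101.8 kWh
laptop: 44.73 W × 15 h × 7 d = 4,697 Wh = 4.697 kWh
Total energy = 2.514 + 19.56 + 137.9 + 101.8 + 4.697 = 266.5 kWh
Cost = 266.5 kWh × $0.159 = $42.38 ≈ $42

$42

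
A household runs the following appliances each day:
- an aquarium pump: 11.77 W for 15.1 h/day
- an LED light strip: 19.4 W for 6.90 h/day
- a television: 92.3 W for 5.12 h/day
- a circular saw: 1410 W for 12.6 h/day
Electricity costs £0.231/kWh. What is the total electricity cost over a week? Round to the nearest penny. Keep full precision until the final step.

aquarium pump: 11.77 W × 15.1 h × 7 d = 1,244 Wh = 1.244 kWh
LED light strip: 19.4 W × 6.90 h × 7 d = 937 Wh = 0.937 kWh
television: 92.3 W × 5.12 h × 7 d = 3,308 Wh = 3.308 kWh
circular saw: 1410 W × 12.6 h × 7 d = 124,362 Wh = 124.4 kWh
Total energy = 1.244 + 0.937 + 3.308 + 124.4 = 129.9 kWh
Cost = 129.9 kWh × £0.231 = £30.00

£30.00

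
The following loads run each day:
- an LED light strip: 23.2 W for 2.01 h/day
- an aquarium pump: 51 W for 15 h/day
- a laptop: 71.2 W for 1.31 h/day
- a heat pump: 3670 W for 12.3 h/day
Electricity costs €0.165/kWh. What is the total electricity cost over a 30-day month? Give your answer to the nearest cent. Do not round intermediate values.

€227.93

LED light strip: 23.2 W × 2.01 h × 30 d = 1,399 Wh = 1.399 kWh
aquarium pump: 51 W × 15 h × 30 d = 22,950 Wh = 22.95 kWh
laptop: 71.2 W × 1.31 h × 30 d = 2,798 Wh = 2.798 kWh
heat pump: 3670 W × 12.3 h × 30 d = 1,354,230 Wh = 1,354 kWh
Total energy = 1.399 + 22.95 + 2.798 + 1,354 = 1,381 kWh
Cost = 1,381 kWh × €0.165 = €227.93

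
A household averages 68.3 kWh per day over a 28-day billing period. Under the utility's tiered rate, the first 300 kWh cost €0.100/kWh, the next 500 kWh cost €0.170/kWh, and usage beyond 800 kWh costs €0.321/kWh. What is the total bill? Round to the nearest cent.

€472.08

Usage = 68.3 kWh/day × 28 days = 1912.4 kWh
First 300 kWh × €0.100 = €30.00
Next 500 kWh × €0.170 = €85.00
Remaining 1112.4 kWh × €0.321 = €357.08
Total = €472.08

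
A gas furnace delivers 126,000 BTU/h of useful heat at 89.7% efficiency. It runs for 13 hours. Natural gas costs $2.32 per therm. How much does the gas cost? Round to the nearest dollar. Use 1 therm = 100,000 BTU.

$42

Heat delivered = 126,000 BTU/h × 13 h = 1,638,000 BTU
Gas input = 1,638,000 / 0.897 = 1,826,087 BTU
= 1,826,087 / 100,000 = 18.26 therm
Cost = 18.26 × $2.32/therm = $42.37 ≈ $42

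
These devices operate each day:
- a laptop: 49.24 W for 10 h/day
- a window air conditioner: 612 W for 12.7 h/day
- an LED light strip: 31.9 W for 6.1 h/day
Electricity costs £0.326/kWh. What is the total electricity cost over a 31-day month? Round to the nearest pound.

laptop: 49.24 W × 10 h × 31 d = 15,264 Wh = 15.26 kWh
window air conditioner: 612 W × 12.7 h × 31 d = 240,944 Wh = 240.9 kWh
LED light strip: 31.9 W × 6.1 h × 31 d = 6,032 Wh = 6.032 kWh
Total energy = 15.26 + 240.9 + 6.032 = 262.2 kWh
Cost = 262.2 kWh × £0.326 = £85.49 ≈ £85

£85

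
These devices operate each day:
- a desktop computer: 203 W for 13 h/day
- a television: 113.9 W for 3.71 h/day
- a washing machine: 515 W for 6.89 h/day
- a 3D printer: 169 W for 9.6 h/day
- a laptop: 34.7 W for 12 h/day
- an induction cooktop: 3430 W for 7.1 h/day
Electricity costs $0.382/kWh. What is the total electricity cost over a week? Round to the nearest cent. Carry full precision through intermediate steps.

$88.25

desktop computer: 203 W × 13 h × 7 d = 18,473 Wh = 18.47 kWh
television: 113.9 W × 3.71 h × 7 d = 2,958 Wh = 2.958 kWh
washing machine: 515 W × 6.89 h × 7 d = 24,838 Wh = 24.84 kWh
3D printer: 169 W × 9.6 h × 7 d = 11,357 Wh = 11.36 kWh
laptop: 34.7 W × 12 h × 7 d = 2,915 Wh = 2.915 kWh
induction cooktop: 3430 W × 7.1 h × 7 d = 170,471 Wh = 170.5 kWh
Total energy = 18.47 + 2.958 + 24.84 + 11.36 + 2.915 + 170.5 = 231 kWh
Cost = 231 kWh × $0.382 = $88.25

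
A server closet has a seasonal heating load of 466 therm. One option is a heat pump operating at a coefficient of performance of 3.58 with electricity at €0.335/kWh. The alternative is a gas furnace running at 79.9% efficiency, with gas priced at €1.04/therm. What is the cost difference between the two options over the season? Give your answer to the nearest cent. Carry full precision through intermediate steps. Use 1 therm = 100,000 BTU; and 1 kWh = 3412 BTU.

€671.46

Heat load = 466 therm × 100,000 = 46,600,000 BTU
Gas: input = 46,600,000 / 0.799 = 58,322,904 BTU = 583.2 therm → 583.2 × €1.04 = €606.56
Heat pump: 46,600,000 BTU / 3412 = 13,660 kWh heat; / 3.58 = 3,815 kWh in → × €0.335 = €1,278.02
Difference = |€606.56 − €1,278.02| = €671.46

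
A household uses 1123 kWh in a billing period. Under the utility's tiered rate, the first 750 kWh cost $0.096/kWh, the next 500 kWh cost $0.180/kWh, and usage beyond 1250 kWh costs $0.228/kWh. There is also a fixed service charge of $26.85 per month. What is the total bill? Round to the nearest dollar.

First 750 kWh × $0.096 = $72.00
Next 373 kWh × $0.180 = $67.14
Remaining tier: 0 kWh (not reached)
Energy charge = $139.14; + service $26.85 = $165.99 ≈ $166

$166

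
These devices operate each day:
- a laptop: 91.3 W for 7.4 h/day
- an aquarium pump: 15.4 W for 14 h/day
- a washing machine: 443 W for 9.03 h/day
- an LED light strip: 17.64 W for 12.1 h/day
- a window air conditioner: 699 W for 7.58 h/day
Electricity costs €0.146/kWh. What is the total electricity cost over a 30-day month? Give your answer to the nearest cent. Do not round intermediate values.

€45.57

laptop: 91.3 W × 7.4 h × 30 d = 20,269 Wh = 20.27 kWh
aquarium pump: 15.4 W × 14 h × 30 d = 6,468 Wh = 6.468 kWh
washing machine: 443 W × 9.03 h × 30 d = 120,009 Wh = 120 kWh
LED light strip: 17.64 W × 12.1 h × 30 d = 6,403 Wh = 6.403 kWh
window air conditioner: 699 W × 7.58 h × 30 d = 158,953 Wh = 159 kWh
Total energy = 20.27 + 6.468 + 120 + 6.403 + 159 = 312.1 kWh
Cost = 312.1 kWh × €0.146 = €45.57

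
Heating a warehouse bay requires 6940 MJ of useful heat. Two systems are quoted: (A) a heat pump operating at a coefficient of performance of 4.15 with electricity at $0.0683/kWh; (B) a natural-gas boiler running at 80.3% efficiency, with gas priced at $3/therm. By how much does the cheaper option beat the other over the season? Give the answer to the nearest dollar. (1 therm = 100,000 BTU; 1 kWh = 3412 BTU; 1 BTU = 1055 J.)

Heat load = 6940 MJ = 6,940,000,000 J / 1055 = 6,578,199 BTU
Gas: input = 6,578,199 / 0.803 = 8,192,029 BTU = 81.92 therm → 81.92 × $3 = $245.76
Heat pump: 6,578,199 BTU / 3412 = 1,928 kWh heat; / 4.15 = 464.6 kWh in → × $0.0683 = $31.73
Difference = |$245.76 − $31.73| = $214.03 ≈ $214

$214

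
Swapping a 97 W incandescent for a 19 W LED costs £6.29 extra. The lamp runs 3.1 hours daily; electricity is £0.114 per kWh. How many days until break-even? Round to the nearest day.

Power saved = 97 − 19 = 78 W
Daily energy saved = 78 W × 3.1 h = 241.8 Wh = 0.2418 kWh
Daily savings = 0.2418 × £0.114 = £0.0276
Payback = £6.29 / £0.0276 per day = 228.2 days

228 days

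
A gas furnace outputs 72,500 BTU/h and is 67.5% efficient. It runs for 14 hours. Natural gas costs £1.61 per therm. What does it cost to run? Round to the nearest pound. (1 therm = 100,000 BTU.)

Heat delivered = 72,500 BTU/h × 14 h = 1,015,000 BTU
Gas input = 1,015,000 / 0.675 = 1,503,704 BTU
= 1,503,704 / 100,000 = 15.04 therm
Cost = 15.04 × £1.61/therm = £24.21 ≈ £24

£24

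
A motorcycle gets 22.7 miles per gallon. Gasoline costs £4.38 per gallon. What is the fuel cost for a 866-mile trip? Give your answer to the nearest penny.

Fuel = 866 mi / 22.7 mpg = 38.15 gal
Cost = 38.15 gal × £4.38/gal = £167.10

£167.10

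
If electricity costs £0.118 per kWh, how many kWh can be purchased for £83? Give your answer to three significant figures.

703 kWh

£83 / £0.118 per kWh = 703.4 kWh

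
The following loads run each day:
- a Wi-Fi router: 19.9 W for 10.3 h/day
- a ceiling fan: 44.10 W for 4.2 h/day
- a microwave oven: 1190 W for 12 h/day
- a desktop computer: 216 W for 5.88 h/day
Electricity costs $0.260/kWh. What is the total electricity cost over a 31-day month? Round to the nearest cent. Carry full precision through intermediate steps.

$128.48

Wi-Fi router: 19.9 W × 10.3 h × 31 d = 6,354 Wh = 6.354 kWh
ceiling fan: 44.10 W × 4.2 h × 31 d = 5,742 Wh = 5.742 kWh
microwave oven: 1190 W × 12 h × 31 d = 442,680 Wh = 442.7 kWh
desktop computer: 216 W × 5.88 h × 31 d = 39,372 Wh = 39.37 kWh
Total energy = 6.354 + 5.742 + 442.7 + 39.37 = 494.1 kWh
Cost = 494.1 kWh × $0.260 = $128.48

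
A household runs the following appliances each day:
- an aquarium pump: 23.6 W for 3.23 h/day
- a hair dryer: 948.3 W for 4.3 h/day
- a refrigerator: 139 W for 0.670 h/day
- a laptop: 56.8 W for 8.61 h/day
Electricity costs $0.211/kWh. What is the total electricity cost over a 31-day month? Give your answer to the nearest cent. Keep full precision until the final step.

aquarium pump: 23.6 W × 3.23 h × 31 d = 2,363 Wh = 2.363 kWh
hair dryer: 948.3 W × 4.3 h × 31 d = 126,408 Wh = 126.4 kWh
refrigerator: 139 W × 0.670 h × 31 d = 2,887 Wh = 2.887 kWh
laptop: 56.8 W × 8.61 h × 31 d = 15,160 Wh = 15.16 kWh
Total energy = 2.363 + 126.4 + 2.887 + 15.16 = 146.8 kWh
Cost = 146.8 kWh × $0.211 = $30.98

$30.98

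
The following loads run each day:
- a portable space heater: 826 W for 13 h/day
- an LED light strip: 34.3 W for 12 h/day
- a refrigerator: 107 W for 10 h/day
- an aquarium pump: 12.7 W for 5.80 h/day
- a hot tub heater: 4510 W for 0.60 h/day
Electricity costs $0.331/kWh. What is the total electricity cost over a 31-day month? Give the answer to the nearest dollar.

$154

portable space heater: 826 W × 13 h × 31 d = 332,878 Wh = 332.9 kWh
LED light strip: 34.3 W × 12 h × 31 d = 12,760 Wh = 12.76 kWh
refrigerator: 107 W × 10 h × 31 d = 33,170 Wh = 33.17 kWh
aquarium pump: 12.7 W × 5.80 h × 31 d = 2,283 Wh = 2.283 kWh
hot tub heater: 4510 W × 0.60 h × 31 d = 83,886 Wh = 83.89 kWh
Total energy = 332.9 + 12.76 + 33.17 + 2.283 + 83.89 = 465 kWh
Cost = 465 kWh × $0.331 = $153.91 ≈ $154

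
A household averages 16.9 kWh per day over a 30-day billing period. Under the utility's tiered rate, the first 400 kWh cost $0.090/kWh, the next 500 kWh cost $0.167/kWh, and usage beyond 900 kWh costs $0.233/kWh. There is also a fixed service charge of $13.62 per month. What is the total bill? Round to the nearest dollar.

Usage = 16.9 kWh/day × 30 days = 507 kWh
First 400 kWh × $0.090 = $36.00
Next 107 kWh × $0.167 = $17.87
Remaining tier: 0 kWh (not reached)
Energy charge = $53.87; + service $13.62 = $67.49 ≈ $67

$67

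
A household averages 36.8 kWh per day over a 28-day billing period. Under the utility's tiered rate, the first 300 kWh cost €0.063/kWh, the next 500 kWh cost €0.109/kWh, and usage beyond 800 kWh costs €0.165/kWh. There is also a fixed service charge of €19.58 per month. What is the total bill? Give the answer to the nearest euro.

Usage = 36.8 kWh/day × 28 days = 1030.4 kWh
First 300 kWh × €0.063 = €18.90
Next 500 kWh × €0.109 = €54.50
Remaining 230.4 kWh × €0.165 = €38.02
Energy charge = €111.42; + service €19.58 = €131.00

€131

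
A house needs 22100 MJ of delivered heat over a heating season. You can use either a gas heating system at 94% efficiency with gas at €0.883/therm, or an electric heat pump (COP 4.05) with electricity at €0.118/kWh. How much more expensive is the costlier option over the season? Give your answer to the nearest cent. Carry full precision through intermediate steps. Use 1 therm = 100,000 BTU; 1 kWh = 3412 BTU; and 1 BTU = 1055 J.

Heat load = 22100 MJ = 22,100,000,000 J / 1055 = 20,947,867 BTU
Gas: input = 20,947,867 / 0.940 = 22,284,965 BTU = 222.8 therm → 222.8 × €0.883 = €196.78
Heat pump: 20,947,867 BTU / 3412 = 6,139 kWh heat; / 4.05 = 1,516 kWh in → × €0.118 = €178.88
Difference = |€196.78 − €178.88| = €17.90

€17.90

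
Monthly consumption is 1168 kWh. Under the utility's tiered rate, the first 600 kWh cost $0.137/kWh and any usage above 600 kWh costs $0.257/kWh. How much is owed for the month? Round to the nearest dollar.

$228

First 600 kWh × $0.137 = $82.20
Remaining 568 kWh × $0.257 = $145.98
Total = $228.18 ≈ $228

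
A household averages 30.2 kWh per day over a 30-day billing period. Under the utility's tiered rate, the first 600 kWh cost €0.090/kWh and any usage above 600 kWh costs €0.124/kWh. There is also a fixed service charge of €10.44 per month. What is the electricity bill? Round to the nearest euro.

Usage = 30.2 kWh/day × 30 days = 906 kWh
First 600 kWh × €0.090 = €54.00
Remaining 306 kWh × €0.124 = €37.94
Energy charge = €91.94; + service €10.44 = €102.38 ≈ €102

€102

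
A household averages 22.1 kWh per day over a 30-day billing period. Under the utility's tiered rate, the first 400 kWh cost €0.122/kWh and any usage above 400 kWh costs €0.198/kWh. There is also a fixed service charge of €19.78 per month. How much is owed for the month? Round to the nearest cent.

Usage = 22.1 kWh/day × 30 days = 663 kWh
First 400 kWh × €0.122 = €48.80
Remaining 263 kWh × €0.198 = €52.07
Energy charge = €100.87; + service €19.78 = €120.65

€120.65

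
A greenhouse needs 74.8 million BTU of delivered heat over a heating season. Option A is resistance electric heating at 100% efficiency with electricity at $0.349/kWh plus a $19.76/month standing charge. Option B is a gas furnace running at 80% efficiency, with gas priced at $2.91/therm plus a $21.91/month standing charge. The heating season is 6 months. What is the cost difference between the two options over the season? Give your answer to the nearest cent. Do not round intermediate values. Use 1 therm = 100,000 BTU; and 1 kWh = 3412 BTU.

Heat load = 74.8 × 10⁶ BTU = 74,800,000 BTU
Gas: input = 74,800,000 / 0.80 = 93,500,000 BTU = 935 therm → 935 × $2.91 = $2,720.85; + 6 × $21.91 standing = $2,852.31
Electric: 74,800,000 BTU / 3412 = 21,920 kWh → × $0.349 = $7,651.00; + 6 × $19.76 standing = $7,769.56
Difference = |$2,852.31 − $7,769.56| = $4,917.25

$4917.25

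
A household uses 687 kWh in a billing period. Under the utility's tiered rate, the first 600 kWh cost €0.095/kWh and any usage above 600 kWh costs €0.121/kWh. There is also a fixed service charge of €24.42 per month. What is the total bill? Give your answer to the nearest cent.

€91.95

First 600 kWh × €0.095 = €57.00
Remaining 87 kWh × €0.121 = €10.53
Energy charge = €67.53; + service €24.42 = €91.95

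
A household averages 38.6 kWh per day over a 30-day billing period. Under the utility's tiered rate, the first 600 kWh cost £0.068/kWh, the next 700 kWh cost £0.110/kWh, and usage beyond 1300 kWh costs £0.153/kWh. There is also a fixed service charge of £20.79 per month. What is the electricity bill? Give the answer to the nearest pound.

£123

Usage = 38.6 kWh/day × 30 days = 1158 kWh
First 600 kWh × £0.068 = £40.80
Next 558 kWh × £0.110 = £61.38
Remaining tier: 0 kWh (not reached)
Energy charge = £102.18; + service £20.79 = £122.97 ≈ £123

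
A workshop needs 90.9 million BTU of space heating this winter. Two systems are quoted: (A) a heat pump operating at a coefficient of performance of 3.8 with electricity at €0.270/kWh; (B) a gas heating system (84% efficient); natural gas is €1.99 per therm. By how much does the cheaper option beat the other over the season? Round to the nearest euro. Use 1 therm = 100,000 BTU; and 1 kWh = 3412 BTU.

€261

Heat load = 90.9 × 10⁶ BTU = 90,900,000 BTU
Gas: input = 90,900,000 / 0.84 = 108,214,286 BTU = 1,082 therm → 1,082 × €1.99 = €2,153.46
Heat pump: 90,900,000 BTU / 3412 = 26,640 kWh heat; / 3.8 = 7,011 kWh in → × €0.270 = €1,892.93
Difference = |€2,153.46 − €1,892.93| = €260.53 ≈ €261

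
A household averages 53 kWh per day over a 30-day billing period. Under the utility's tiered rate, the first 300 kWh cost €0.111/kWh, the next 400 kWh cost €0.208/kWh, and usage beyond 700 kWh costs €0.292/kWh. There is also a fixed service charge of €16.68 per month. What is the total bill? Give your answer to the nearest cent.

€393.06

Usage = 53 kWh/day × 30 days = 1590 kWh
First 300 kWh × €0.111 = €33.30
Next 400 kWh × €0.208 = €83.20
Remaining 890 kWh × €0.292 = €259.88
Energy charge = €376.38; + service €16.68 = €393.06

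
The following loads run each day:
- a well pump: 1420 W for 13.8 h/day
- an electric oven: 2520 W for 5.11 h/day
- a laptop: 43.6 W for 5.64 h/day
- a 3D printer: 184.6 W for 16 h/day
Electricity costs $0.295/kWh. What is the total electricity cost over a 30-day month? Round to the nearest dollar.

well pump: 1420 W × 13.8 h × 30 d = 587,880 Wh = 587.9 kWh
electric oven: 2520 W × 5.11 h × 30 d = 386,316 Wh = 386.3 kWh
laptop: 43.6 W × 5.64 h × 30 d = 7,377 Wh = 7.377 kWh
3D printer: 184.6 W × 16 h × 30 d = 88,608 Wh = 88.61 kWh
Total energy = 587.9 + 386.3 + 7.377 + 88.61 = 1,070 kWh
Cost = 1,070 kWh × $0.295 = $315.70 ≈ $316

$316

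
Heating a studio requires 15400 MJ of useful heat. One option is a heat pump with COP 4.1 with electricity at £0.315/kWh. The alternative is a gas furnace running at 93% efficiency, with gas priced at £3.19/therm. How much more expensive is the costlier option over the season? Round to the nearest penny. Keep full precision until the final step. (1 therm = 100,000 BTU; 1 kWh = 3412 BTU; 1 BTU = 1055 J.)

£172.01

Heat load = 15400 MJ = 15,400,000,000 J / 1055 = 14,597,156 BTU
Gas: input = 14,597,156 / 0.93 = 15,695,867 BTU = 157 therm → 157 × £3.19 = £500.70
Heat pump: 14,597,156 BTU / 3412 = 4,278 kWh heat; / 4.1 = 1,043 kWh in → × £0.315 = £328.69
Difference = |£500.70 − £328.69| = £172.01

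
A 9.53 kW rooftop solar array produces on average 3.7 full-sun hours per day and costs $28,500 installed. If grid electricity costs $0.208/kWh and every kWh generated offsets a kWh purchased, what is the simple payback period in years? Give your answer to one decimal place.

Daily generation = 9.53 kW × 3.7 h = 35.26 kWh
Annual generation = 35.26 × 365 = 12870 kWh
Annual savings = 12870 × $0.208 = $2,677.02
Payback = $28,500 / $2,677.02 = 10.6 years

10.6 years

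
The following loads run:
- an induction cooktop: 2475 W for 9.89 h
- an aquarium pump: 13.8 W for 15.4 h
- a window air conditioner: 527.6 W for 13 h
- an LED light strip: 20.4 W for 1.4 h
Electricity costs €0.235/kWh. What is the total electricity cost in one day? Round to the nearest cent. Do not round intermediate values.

induction cooktop: 2475 W × 9.89 h = 24,478 Wh = 24.48 kWh
aquarium pump: 13.8 W × 15.4 h = 213 Wh = 0.2125 kWh
window air conditioner: 527.6 W × 13 h = 6,859 Wh = 6.859 kWh
LED light strip: 20.4 W × 1.4 h = 29 Wh = 0.02856 kWh
Total energy = 24.48 + 0.2125 + 6.859 + 0.02856 = 31.58 kWh
Cost = 31.58 kWh × €0.235 = €7.42

€7.42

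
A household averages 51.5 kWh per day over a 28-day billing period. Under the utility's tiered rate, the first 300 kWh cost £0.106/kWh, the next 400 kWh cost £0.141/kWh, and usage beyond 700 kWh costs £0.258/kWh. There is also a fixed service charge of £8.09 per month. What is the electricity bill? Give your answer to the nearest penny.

Usage = 51.5 kWh/day × 28 days = 1442 kWh
First 300 kWh × £0.106 = £31.80
Next 400 kWh × £0.141 = £56.40
Remaining 742 kWh × £0.258 = £191.44
Energy charge = £279.64; + service £8.09 = £287.73

£287.73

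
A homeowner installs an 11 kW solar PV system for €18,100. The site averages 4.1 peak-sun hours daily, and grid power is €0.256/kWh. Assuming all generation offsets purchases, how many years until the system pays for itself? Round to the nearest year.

4 years

Daily generation = 11 kW × 4.1 h = 45.1 kWh
Annual generation = 45.1 × 365 = 16461 kWh
Annual savings = 16461 × €0.256 = €4,214.14
Payback = €18,100 / €4,214.14 = 4.3 years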